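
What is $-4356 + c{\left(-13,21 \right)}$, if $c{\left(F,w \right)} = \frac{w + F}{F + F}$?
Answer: $- \frac{56632}{13} \approx -4356.3$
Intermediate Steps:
$c{\left(F,w \right)} = \frac{F + w}{2 F}$
$-4356 + c{\left(-13,21 \right)} = -4356 + \frac{-13 + 21}{2 \left(-13\right)} = -4356 + \frac{1}{2} \left(- \frac{1}{13}\right) 8 = -4356 - \frac{4}{13} = - \frac{56632}{13}$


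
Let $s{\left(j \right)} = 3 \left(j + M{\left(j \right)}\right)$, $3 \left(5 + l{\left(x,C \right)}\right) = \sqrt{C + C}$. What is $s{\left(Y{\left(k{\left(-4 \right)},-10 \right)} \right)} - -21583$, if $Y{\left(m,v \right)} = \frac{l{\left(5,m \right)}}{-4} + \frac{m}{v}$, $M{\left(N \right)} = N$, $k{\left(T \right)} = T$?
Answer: $\frac{215929}{10} - i \sqrt{2} \approx 21593.0 - 1.4142 i$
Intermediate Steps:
$l{\left(x,C \right)} = -5 + \frac{\sqrt{2} \sqrt{C}}{3}$ ($l{\left(x,C \right)} = -5 + \frac{\sqrt{C + C}}{3} = -5 + \frac{\sqrt{2 C}}{3} = -5 + \frac{\sqrt{2} \sqrt{C}}{3}$)
$Y{\left(m,v \right)} = \frac{5}{4} + \frac{m}{v} - \frac{\sqrt{2} \sqrt{m}}{12}$ ($Y{\left(m,v \right)} = \frac{-5 + \frac{\sqrt{2} \sqrt{m}}{3}}{-4} + \frac{m}{v} = \left(-5 + \frac{\sqrt{2} \sqrt{m}}{3}\right) \left(- \frac{1}{4}\right) + \frac{m}{v} = \left(\frac{5}{4} - \frac{\sqrt{2} \sqrt{m}}{12}\right) + \frac{m}{v} = \frac{5}{4} + \frac{m}{v} - \frac{\sqrt{2} \sqrt{m}}{12}$)
$s{\left(j \right)} = 6 j$ ($s{\left(j \right)} = 3 \left(j + j\right) = 3 \cdot 2 j = 6 j$)
$s{\left(Y{\left(k{\left(-4 \right)},-10 \right)} \right)} - -21583 = 6 \frac{-4 + \frac{1}{12} \left(-10\right) \left(15 - \sqrt{2} \sqrt{-4}\right)}{-10} - -21583 = 6 \left(- \frac{-4 + \frac{1}{12} \left(-10\right) \left(15 - \sqrt{2} \cdot 2 i\right)}{10}\right) + 21583 = 6 \left(- \frac{-4 + \frac{1}{12} \left(-10\right) \left(15 - 2 i \sqrt{2}\right)}{10}\right) + 21583 = 6 \left(- \frac{-4 - \left(\frac{25}{2} - \frac{5 i \sqrt{2}}{3}\right)}{10}\right) + 21583 = 6 \left(- \frac{- \frac{33}{2} + \frac{5 i \sqrt{2}}{3}}{10}\right) + 21583 = 6 \left(\frac{33}{20} - \frac{i \sqrt{2}}{6}\right) + 21583 = \left(\frac{99}{10} - i \sqrt{2}\right) + 21583 = \frac{215929}{10} - i \sqrt{2}$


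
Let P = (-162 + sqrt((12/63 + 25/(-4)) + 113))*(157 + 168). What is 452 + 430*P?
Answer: -22639048 + 69875*sqrt(188643)/21 ≈ -2.1194e+7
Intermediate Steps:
P = -52650 + 325*sqrt(188643)/42 (P = (-162 + sqrt((12*(1/63) + 25*(-1/4)) + 113))*325 = (-162 + sqrt((4/21 - 25/4) + 113))*325 = (-162 + sqrt(-509/84 + 113))*325 = (-162 + sqrt(8983/84))*325 = (-162 + sqrt(188643)/42)*325 = -52650 + 325*sqrt(188643)/42 ≈ -49289.)
452 + 430*P = 452 + 430*(-52650 + 325*sqrt(188643)/42) = 452 + (-22639500 + 69875*sqrt(188643)/21) = -22639048 + 69875*sqrt(188643)/21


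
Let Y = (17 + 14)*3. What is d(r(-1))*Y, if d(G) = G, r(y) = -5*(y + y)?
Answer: 930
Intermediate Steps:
Y = 93 (Y = 31*3 = 93)
r(y) = -10*y
d(r(-1))*Y = -10*(-1)*93 = 10*93 = 930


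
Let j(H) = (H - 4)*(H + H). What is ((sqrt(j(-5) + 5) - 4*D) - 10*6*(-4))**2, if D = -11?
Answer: (284 + sqrt(95))**2 ≈ 86287.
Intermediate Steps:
j(H) = 2*H*(-4 + H) (j(H) = (-4 + H)*(2*H) = 2*H*(-4 + H))
((sqrt(j(-5) + 5) - 4*D) - 10*6*(-4))**2 = ((sqrt(2*(-5)*(-4 - 5) + 5) - 4*(-11)) - 10*6*(-4))**2 = ((sqrt(2*(-5)*(-9) + 5) + 44) - 60*(-4))**2 = ((sqrt(90 + 5) + 44) + 240)**2 = ((sqrt(95) + 44) + 240)**2 = ((44 + sqrt(95)) + 240)**2 = (284 + sqrt(95))**2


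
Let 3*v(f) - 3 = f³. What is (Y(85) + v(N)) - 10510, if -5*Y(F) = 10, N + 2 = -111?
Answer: -1474430/3 ≈ -4.9148e+5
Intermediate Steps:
N = -113 (N = -2 - 111 = -113)
Y(F) = -2 (Y(F) = -⅕*10 = -2)
v(f) = 1 + f³/3
(Y(85) + v(N)) - 10510 = (-2 + (1 + (⅓)*(-113)³)) - 10510 = (-2 + (1 + (⅓)*(-1442897))) - 10510 = (-2 + (1 - 1442897/3)) - 10510 = (-2 - 1442894/3) - 10510 = -1442900/3 - 10510 = -1474430/3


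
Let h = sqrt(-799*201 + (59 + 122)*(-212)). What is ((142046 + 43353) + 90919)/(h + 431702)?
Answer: 1893444972/2958203425 - 4386*I*sqrt(198971)/2958203425 ≈ 0.64007 - 0.00066136*I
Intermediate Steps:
h = I*sqrt(198971) (h = sqrt(-160599 + 181*(-212)) = sqrt(-160599 - 38372) = sqrt(-198971) = I*sqrt(198971) ≈ 446.06*I)
((142046 + 43353) + 90919)/(h + 431702) = ((142046 + 43353) + 90919)/(I*sqrt(198971) + 431702) = (185399 + 90919)/(431702 + I*sqrt(198971)) = 276318/(431702 + I*sqrt(198971))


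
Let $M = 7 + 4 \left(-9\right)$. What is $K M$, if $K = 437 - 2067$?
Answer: $47270$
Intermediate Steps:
$M = -29$ ($M = 7 - 36 = -29$)
$K = -1630$ ($K = 437 - 2067 = -1630$)
$K M = \left(-1630\right) \left(-29\right) = 47270$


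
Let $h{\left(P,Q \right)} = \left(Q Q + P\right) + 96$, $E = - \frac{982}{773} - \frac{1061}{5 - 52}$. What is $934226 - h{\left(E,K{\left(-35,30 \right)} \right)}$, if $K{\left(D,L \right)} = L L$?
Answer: $\frac{4508993031}{36331} \approx 1.2411 \cdot 10^{5}$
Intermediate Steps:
$K{\left(D,L \right)} = L^{2}$
$E = \frac{773999}{36331}$ ($E = \left(-982\right) \frac{1}{773} - \frac{1061}{5 - 52} = - \frac{982}{773} - \frac{1061}{-47} = - \frac{982}{773} - - \frac{1061}{47} = - \frac{982}{773} + \frac{1061}{47} = \frac{773999}{36331} \approx 21.304$)
$h{\left(P,Q \right)} = 96 + P + Q^{2}$ ($h{\left(P,Q \right)} = \left(Q^{2} + P\right) + 96 = \left(P + Q^{2}\right) + 96 = 96 + P + Q^{2}$)
$934226 - h{\left(E,K{\left(-35,30 \right)} \right)} = 934226 - \left(96 + \frac{773999}{36331} + \left(30^{2}\right)^{2}\right) = 934226 - \left(96 + \frac{773999}{36331} + 900^{2}\right) = 934226 - \left(96 + \frac{773999}{36331} + 810000\right) = 934226 - \frac{29432371775}{36331} = \frac{4508993031}{36331}$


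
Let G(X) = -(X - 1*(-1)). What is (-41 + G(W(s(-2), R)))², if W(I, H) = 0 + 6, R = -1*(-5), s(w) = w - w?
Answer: 2304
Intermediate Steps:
s(w) = 0
R = 5
W(I, H) = 6
G(X) = -1 - X (G(X) = -(X + 1) = -(1 + X) = -1 - X)
(-41 + G(W(s(-2), R)))² = (-41 + (-1 - 1*6))² = (-41 + (-1 - 6))² = (-41 - 7)² = (-48)² = 2304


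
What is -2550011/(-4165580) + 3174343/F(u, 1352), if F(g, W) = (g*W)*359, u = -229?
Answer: 67552221632013/115750296114440 ≈ 0.58360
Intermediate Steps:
F(g, W) = 359*W*g (F(g, W) = (W*g)*359 = 359*W*g)
-2550011/(-4165580) + 3174343/F(u, 1352) = -2550011/(-4165580) + 3174343/((359*1352*(-229))) = -2550011*(-1/4165580) + 3174343/(-111149272) = 2550011/4165580 + 3174343*(-1/111149272) = 2550011/4165580 - 3174343/111149272 = 67552221632013/115750296114440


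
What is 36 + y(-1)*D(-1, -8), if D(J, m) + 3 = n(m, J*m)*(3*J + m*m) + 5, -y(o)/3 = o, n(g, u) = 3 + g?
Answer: -873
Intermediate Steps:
y(o) = -3*o
D(J, m) = 2 + (3 + m)*(m² + 3*J) (D(J, m) = -3 + ((3 + m)*(3*J + m*m) + 5) = -3 + ((3 + m)*(3*J + m²) + 5) = -3 + ((3 + m)*(m² + 3*J) + 5) = -3 + (5 + (3 + m)*(m² + 3*J)) = 2 + (3 + m)*(m² + 3*J))
36 + y(-1)*D(-1, -8) = 36 + (-3*(-1))*(2 + (-8)²*(3 - 8) + 3*(-1)*(3 - 8)) = 36 + 3*(2 + 64*(-5) + 3*(-1)*(-5)) = 36 + 3*(2 - 320 + 15) = 36 + 3*(-303) = 36 - 909 = -873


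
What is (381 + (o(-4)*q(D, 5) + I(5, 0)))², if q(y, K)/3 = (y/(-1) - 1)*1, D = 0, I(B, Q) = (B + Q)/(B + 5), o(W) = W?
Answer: 619369/4 ≈ 1.5484e+5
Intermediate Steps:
I(B, Q) = (B + Q)/(5 + B)
q(y, K) = -3 - 3*y (q(y, K) = 3*((y/(-1) - 1)*1) = 3*((y*(-1) - 1)*1) = 3*((-y - 1)*1) = 3*((-1 - y)*1) = 3*(-1 - y) = -3 - 3*y)
(381 + (o(-4)*q(D, 5) + I(5, 0)))² = (381 + (-4*(-3 - 3*0) + (5 + 0)/(5 + 5)))² = (381 + (-4*(-3 + 0) + 5/10))² = (381 + (-4*(-3) + (⅒)*5))² = (381 + (12 + ½))² = (381 + 25/2)² = (787/2)² = 619369/4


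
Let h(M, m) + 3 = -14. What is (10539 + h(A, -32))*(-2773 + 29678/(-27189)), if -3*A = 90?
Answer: -41769446450/1431 ≈ -2.9189e+7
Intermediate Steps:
A = -30 (A = -⅓*90 = -30)
h(M, m) = -17 (h(M, m) = -3 - 14 = -17)
(10539 + h(A, -32))*(-2773 + 29678/(-27189)) = (10539 - 17)*(-2773 + 29678/(-27189)) = 10522*(-2773 + 29678*(-1/27189)) = 10522*(-2773 - 1562/1431) = 10522*(-3969725/1431) = -41769446450/1431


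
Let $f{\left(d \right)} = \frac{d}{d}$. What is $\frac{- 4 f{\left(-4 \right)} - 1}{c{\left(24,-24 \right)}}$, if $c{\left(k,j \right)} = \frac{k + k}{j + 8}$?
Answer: $\frac{5}{3} \approx 1.6667$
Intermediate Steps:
$c{\left(k,j \right)} = \frac{2 k}{8 + j}$
$f{\left(d \right)} = 1$
$\frac{- 4 f{\left(-4 \right)} - 1}{c{\left(24,-24 \right)}} = \frac{\left(-4\right) 1 - 1}{2 \cdot 24 \frac{1}{8 - 24}} = \frac{-4 - 1}{2 \cdot 24 \frac{1}{-16}} = - \frac{5}{2 \cdot 24 \left(- \frac{1}{16}\right)} = - \frac{5}{-3} = \left(-5\right) \left(- \frac{1}{3}\right) = \frac{5}{3}$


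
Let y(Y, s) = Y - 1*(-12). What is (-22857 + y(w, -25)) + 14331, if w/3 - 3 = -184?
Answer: -9057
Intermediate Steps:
w = -543 (w = 9 + 3*(-184) = 9 - 552 = -543)
y(Y, s) = 12 + Y (y(Y, s) = Y + 12 = 12 + Y)
(-22857 + y(w, -25)) + 14331 = (-22857 + (12 - 543)) + 14331 = (-22857 - 531) + 14331 = -23388 + 14331 = -9057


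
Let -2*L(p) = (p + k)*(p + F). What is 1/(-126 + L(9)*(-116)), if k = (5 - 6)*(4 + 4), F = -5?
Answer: 1/106 ≈ 0.0094340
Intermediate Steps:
k = -8 (k = -1*8 = -8)
L(p) = -(-8 + p)*(-5 + p)/2 (L(p) = -(p - 8)*(p - 5)/2 = -(-8 + p)*(-5 + p)/2)
1/(-126 + L(9)*(-116)) = 1/(-126 + (-20 - ½*9² + (13/2)*9)*(-116)) = 1/(-126 + (-20 - ½*81 + 117/2)*(-116)) = 1/(-126 + (-20 - 81/2 + 117/2)*(-116)) = 1/(-126 - 2*(-116)) = 1/(-126 + 232) = 1/106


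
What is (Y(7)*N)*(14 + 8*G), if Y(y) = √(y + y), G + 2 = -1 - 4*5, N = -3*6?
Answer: 3060*√14 ≈ 11449.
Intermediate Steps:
N = -18
G = -23 (G = -2 + (-1 - 4*5) = -2 + (-1 - 20) = -2 - 21 = -23)
Y(y) = √2*√y (Y(y) = √(2*y) = √2*√y)
(Y(7)*N)*(14 + 8*G) = ((√2*√7)*(-18))*(14 + 8*(-23)) = (√14*(-18))*(14 - 184) = -18*√14*(-170) = 3060*√14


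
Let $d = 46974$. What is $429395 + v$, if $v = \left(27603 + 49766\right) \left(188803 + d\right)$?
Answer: $18242260108$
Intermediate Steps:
$v = 18241830713$ ($v = \left(27603 + 49766\right) \left(188803 + 46974\right) = 77369 \cdot 235777 = 18241830713$)
$429395 + v = 429395 + 18241830713 = 18242260108$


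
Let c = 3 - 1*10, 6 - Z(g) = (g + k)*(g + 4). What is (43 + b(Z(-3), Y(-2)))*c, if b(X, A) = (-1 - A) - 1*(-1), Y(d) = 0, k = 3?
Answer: -301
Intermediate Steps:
Z(g) = 6 - (3 + g)*(4 + g) (Z(g) = 6 - (g + 3)*(g + 4) = 6 - (3 + g)*(4 + g))
c = -7 (c = 3 - 10 = -7)
b(X, A) = -A (b(X, A) = (-1 - A) + 1 = -A)
(43 + b(Z(-3), Y(-2)))*c = (43 - 1*0)*(-7) = (43 + 0)*(-7) = 43*(-7) = -301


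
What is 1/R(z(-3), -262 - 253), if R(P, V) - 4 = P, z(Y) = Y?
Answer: 1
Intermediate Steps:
R(P, V) = 4 + P
1/R(z(-3), -262 - 253) = 1/(4 - 3) = 1/1 = 1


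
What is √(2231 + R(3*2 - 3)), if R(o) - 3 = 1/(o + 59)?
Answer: √8587558/62 ≈ 47.265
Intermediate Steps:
R(o) = 3 + 1/(59 + o) (R(o) = 3 + 1/(o + 59) = 3 + 1/(59 + o))
√(2231 + R(3*2 - 3)) = √(2231 + (178 + 3*(3*2 - 3))/(59 + (3*2 - 3))) = √(2231 + (178 + 3*(6 - 3))/(59 + (6 - 3))) = √(2231 + (178 + 3*3)/(59 + 3)) = √(2231 + (178 + 9)/62) = √(2231 + (1/62)*187) = √(2231 + 187/62) = √(138509/62) = √8587558/62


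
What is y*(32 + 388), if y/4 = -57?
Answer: -95760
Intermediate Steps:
y = -228 (y = 4*(-57) = -228)
y*(32 + 388) = -228*(32 + 388) = -228*420 = -95760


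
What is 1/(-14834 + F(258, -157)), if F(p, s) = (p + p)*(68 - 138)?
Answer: -1/50954 ≈ -1.9626e-5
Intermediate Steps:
F(p, s) = -140*p (F(p, s) = (2*p)*(-70) = -140*p)
1/(-14834 + F(258, -157)) = 1/(-14834 - 140*258) = 1/(-14834 - 36120) = 1/(-50954) = -1/50954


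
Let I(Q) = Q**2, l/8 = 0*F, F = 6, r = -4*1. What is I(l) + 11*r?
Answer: -44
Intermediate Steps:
r = -4
l = 0 (l = 8*(0*6) = 8*0 = 0)
I(l) + 11*r = 0**2 + 11*(-4) = 0 - 44 = -44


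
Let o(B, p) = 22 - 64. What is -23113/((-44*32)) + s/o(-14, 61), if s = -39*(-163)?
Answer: -1329985/9856 ≈ -134.94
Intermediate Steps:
o(B, p) = -42
s = 6357
-23113/((-44*32)) + s/o(-14, 61) = -23113/((-44*32)) + 6357/(-42) = -23113/(-1408) + 6357*(-1/42) = -23113*(-1/1408) - 2119/14 = 23113/1408 - 2119/14 = -1329985/9856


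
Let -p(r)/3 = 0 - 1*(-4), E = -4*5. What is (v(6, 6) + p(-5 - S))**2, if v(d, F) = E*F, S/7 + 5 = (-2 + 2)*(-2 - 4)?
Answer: 17424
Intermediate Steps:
E = -20
S = -35 (S = -35 + 7*((-2 + 2)*(-2 - 4)) = -35 + 7*(0*(-6)) = -35 + 7*0 = -35 + 0 = -35)
v(d, F) = -20*F
p(r) = -12 (p(r) = -3*(0 - 1*(-4)) = -3*(0 + 4) = -3*4 = -12)
(v(6, 6) + p(-5 - S))**2 = (-20*6 - 12)**2 = (-120 - 12)**2 = (-132)**2 = 17424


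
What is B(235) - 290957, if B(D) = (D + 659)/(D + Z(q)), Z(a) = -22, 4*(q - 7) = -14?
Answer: -20657649/71 ≈ -2.9095e+5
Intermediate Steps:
q = 7/2 (q = 7 + (¼)*(-14) = 7 - 7/2 = 7/2 ≈ 3.5000)
B(D) = (659 + D)/(-22 + D) (B(D) = (D + 659)/(D - 22) = (659 + D)/(-22 + D))
B(235) - 290957 = (659 + 235)/(-22 + 235) - 290957 = 894/213 - 290957 = (1/213)*894 - 290957 = 298/71 - 290957 = -20657649/71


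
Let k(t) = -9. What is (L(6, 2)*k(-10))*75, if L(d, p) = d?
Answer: -4050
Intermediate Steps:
(L(6, 2)*k(-10))*75 = (6*(-9))*75 = -54*75 = -4050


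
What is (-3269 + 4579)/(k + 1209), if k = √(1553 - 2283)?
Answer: 1583790/1462411 - 1310*I*√730/1462411 ≈ 1.083 - 0.024203*I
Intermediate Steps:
k = I*√730 (k = √(-730) = I*√730 ≈ 27.019*I)
(-3269 + 4579)/(k + 1209) = (-3269 + 4579)/(I*√730 + 1209) = 1310/(1209 + I*√730)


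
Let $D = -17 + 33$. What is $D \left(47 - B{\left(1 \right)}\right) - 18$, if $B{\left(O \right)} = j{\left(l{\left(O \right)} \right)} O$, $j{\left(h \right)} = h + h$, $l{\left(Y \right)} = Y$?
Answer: $702$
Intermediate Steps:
$j{\left(h \right)} = 2 h$
$D = 16$
$B{\left(O \right)} = 2 O^{2}$ ($B{\left(O \right)} = 2 O O = 2 O^{2}$)
$D \left(47 - B{\left(1 \right)}\right) - 18 = 16 \left(47 - 2 \cdot 1^{2}\right) - 18 = 16 \left(47 - 2 \cdot 1\right) - 18 = 16 \left(47 - 2\right) - 18 = 16 \cdot 45 - 18 = 720 - 18 = 702$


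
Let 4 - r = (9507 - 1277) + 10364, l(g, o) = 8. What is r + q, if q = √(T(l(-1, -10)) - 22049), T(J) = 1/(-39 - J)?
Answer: -18590 + 4*I*√3044143/47 ≈ -18590.0 + 148.49*I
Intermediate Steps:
r = -18590 (r = 4 - ((9507 - 1277) + 10364) = 4 - (8230 + 10364) = 4 - 1*18594 = 4 - 18594 = -18590)
q = 4*I*√3044143/47 (q = √(-1/(39 + 8) - 22049) = √(-1/47 - 22049) = √(-1036304/47) = 4*I*√3044143/47 ≈ 148.49*I)
r + q = -18590 + 4*I*√3044143/47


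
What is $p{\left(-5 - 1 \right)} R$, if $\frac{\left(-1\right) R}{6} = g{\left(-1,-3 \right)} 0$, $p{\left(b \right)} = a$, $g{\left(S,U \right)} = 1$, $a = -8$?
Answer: $0$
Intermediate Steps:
$p{\left(b \right)} = -8$
$R = 0$ ($R = - 6 \cdot 1 \cdot 0 = \left(-6\right) 0 = 0$)
$p{\left(-5 - 1 \right)} R = \left(-8\right) 0 = 0$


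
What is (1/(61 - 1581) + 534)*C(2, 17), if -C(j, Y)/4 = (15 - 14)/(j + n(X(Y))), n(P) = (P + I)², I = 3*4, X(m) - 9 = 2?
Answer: -811679/201780 ≈ -4.0226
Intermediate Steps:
X(m) = 11 (X(m) = 9 + 2 = 11)
I = 12
n(P) = (12 + P)² (n(P) = (P + 12)² = (12 + P)²)
C(j, Y) = -4/(529 + j) (C(j, Y) = -4*(15 - 14)/(j + (12 + 11)²) = -4/(j + 23²) = -4/(j + 529) = -4/(529 + j))
(1/(61 - 1581) + 534)*C(2, 17) = (1/(61 - 1581) + 534)*(-4/(529 + 2)) = (1/(-1520) + 534)*(-4/531) = (-1/1520 + 534)*(-4*1/531) = (811679/1520)*(-4/531) = -811679/201780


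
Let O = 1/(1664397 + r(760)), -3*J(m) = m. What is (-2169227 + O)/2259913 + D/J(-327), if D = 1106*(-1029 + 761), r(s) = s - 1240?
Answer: -1114978698745733390/409873534855089 ≈ -2720.3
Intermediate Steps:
r(s) = -1240 + s
J(m) = -m/3
D = -296408 (D = 1106*(-268) = -296408)
O = 1/1663917 (O = 1/(1664397 + (-1240 + 760)) = 1/(1664397 - 480) = 1/1663917 ≈ 6.0099e-7)
(-2169227 + O)/2259913 + D/J(-327) = (-2169227 + 1/1663917)/2259913 - 296408/((-⅓*(-327))) = -3609413682158/1663917*1/2259913 - 296408/109 = -3609413682158/3760307659221 - 296408*1/109 = -3609413682158/3760307659221 - 296408/109 = -1114978698745733390/409873534855089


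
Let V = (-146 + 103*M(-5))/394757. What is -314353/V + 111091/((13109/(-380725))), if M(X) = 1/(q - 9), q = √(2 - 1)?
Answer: 12960128949401487/16661539 ≈ 7.7785e+8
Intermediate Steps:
q = 1 (q = √1 = 1)
M(X) = -⅛ (M(X) = 1/(1 - 9) = 1/(-8) = -⅛)
V = -1271/3158056 (V = (-146 + 103*(-⅛))/394757 = (-146 - 103/8)*(1/394757) = -1271/8*1/394757 = -1271/3158056 ≈ -0.00040246)
-314353/V + 111091/((13109/(-380725))) = -314353/(-1271/3158056) + 111091/((13109/(-380725))) = -314353*(-3158056/1271) + 111091/((13109*(-1/380725))) = 992744377768/1271 + 111091/(-13109/380725) = 992744377768/1271 + 111091*(-380725/13109) = 992744377768/1271 - 42295120975/13109 = 12960128949401487/16661539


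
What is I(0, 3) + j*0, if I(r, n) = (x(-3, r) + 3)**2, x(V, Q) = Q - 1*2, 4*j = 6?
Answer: 1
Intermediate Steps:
j = 3/2 (j = (1/4)*6 = 3/2 ≈ 1.5000)
x(V, Q) = -2 + Q (x(V, Q) = Q - 2 = -2 + Q)
I(r, n) = (1 + r)**2 (I(r, n) = ((-2 + r) + 3)**2 = (1 + r)**2)
I(0, 3) + j*0 = (1 + 0)**2 + (3/2)*0 = 1**2 + 0 = 1 + 0 = 1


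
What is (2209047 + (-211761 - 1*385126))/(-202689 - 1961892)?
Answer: -1612160/2164581 ≈ -0.74479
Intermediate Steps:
(2209047 + (-211761 - 1*385126))/(-202689 - 1961892) = (2209047 + (-211761 - 385126))/(-2164581) = (2209047 - 596887)*(-1/2164581) = 1612160*(-1/2164581) = -1612160/2164581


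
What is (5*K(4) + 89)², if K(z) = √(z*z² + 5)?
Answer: 9646 + 890*√69 ≈ 17039.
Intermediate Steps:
K(z) = √(5 + z³) (K(z) = √(z³ + 5) = √(5 + z³))
(5*K(4) + 89)² = (5*√(5 + 4³) + 89)² = (5*√(5 + 64) + 89)² = (5*√69 + 89)² = (89 + 5*√69)²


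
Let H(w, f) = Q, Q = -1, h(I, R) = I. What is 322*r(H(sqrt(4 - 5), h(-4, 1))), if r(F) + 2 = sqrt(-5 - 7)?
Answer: -644 + 644*I*sqrt(3) ≈ -644.0 + 1115.4*I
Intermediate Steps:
H(w, f) = -1
r(F) = -2 + 2*I*sqrt(3) (r(F) = -2 + sqrt(-5 - 7) = -2 + sqrt(-12) = -2 + 2*I*sqrt(3))
322*r(H(sqrt(4 - 5), h(-4, 1))) = 322*(-2 + 2*I*sqrt(3)) = -644 + 644*I*sqrt(3)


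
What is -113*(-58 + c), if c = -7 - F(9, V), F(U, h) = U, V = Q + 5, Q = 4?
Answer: 8362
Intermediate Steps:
V = 9 (V = 4 + 5 = 9)
c = -16 (c = -7 - 1*9 = -7 - 9 = -16)
-113*(-58 + c) = -113*(-58 - 16) = -113*(-74) = 8362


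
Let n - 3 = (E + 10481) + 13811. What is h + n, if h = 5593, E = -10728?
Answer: 19160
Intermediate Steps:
n = 13567 (n = 3 + ((-10728 + 10481) + 13811) = 3 + (-247 + 13811) = 3 + 13564 = 13567)
h + n = 5593 + 13567 = 19160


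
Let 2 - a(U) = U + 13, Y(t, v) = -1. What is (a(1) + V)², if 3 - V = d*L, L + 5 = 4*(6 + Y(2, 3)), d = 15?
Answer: 54756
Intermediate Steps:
a(U) = -11 - U (a(U) = 2 - (U + 13) = 2 - (13 + U) = 2 + (-13 - U) = -11 - U)
L = 15 (L = -5 + 4*(6 - 1) = -5 + 4*5 = -5 + 20 = 15)
V = -222 (V = 3 - 15*15 = 3 - 1*225 = 3 - 225 = -222)
(a(1) + V)² = ((-11 - 1*1) - 222)² = ((-11 - 1) - 222)² = (-12 - 222)² = (-234)² = 54756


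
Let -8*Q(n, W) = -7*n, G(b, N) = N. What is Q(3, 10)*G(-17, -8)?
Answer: -21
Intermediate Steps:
Q(n, W) = 7*n/8 (Q(n, W) = -(-7)*n/8 = 7*n/8)
Q(3, 10)*G(-17, -8) = ((7/8)*3)*(-8) = (21/8)*(-8) = -21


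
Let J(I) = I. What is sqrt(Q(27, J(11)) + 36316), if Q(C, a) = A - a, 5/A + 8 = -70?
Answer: sqrt(220879230)/78 ≈ 190.54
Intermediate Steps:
A = -5/78 (A = 5/(-8 - 70) = 5/(-78) = 5*(-1/78) = -5/78 ≈ -0.064103)
Q(C, a) = -5/78 - a
sqrt(Q(27, J(11)) + 36316) = sqrt((-5/78 - 1*11) + 36316) = sqrt((-5/78 - 11) + 36316) = sqrt(-863/78 + 36316) = sqrt(2831785/78) = sqrt(220879230)/78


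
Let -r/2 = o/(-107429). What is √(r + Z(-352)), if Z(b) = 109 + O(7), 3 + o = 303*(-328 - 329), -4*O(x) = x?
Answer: √4779994161621/214858 ≈ 10.176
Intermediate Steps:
O(x) = -x/4
o = -199074 (o = -3 + 303*(-328 - 329) = -3 + 303*(-657) = -3 - 199071 = -199074)
Z(b) = 429/4 (Z(b) = 109 - ¼*7 = 109 - 7/4 = 429/4)
r = -398148/107429 (r = -(-398148)/(-107429) = -(-398148)*(-1)/107429 = -2*199074/107429 = -398148/107429 ≈ -3.7062)
√(r + Z(-352)) = √(-398148/107429 + 429/4) = √(44494449/429716) = √4779994161621/214858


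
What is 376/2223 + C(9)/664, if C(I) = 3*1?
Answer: 256333/1476072 ≈ 0.17366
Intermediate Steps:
C(I) = 3
376/2223 + C(9)/664 = 376/2223 + 3/664 = 256333/1476072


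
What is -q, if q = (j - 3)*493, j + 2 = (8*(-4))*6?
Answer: 97121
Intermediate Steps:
j = -194 (j = -2 + (8*(-4))*6 = -2 - 32*6 = -2 - 192 = -194)
q = -97121 (q = (-194 - 3)*493 = -197*493 = -97121)
-q = -1*(-97121) = 97121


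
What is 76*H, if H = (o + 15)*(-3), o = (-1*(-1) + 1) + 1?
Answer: -4104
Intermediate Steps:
o = 3 (o = (1 + 1) + 1 = 2 + 1 = 3)
H = -54 (H = (3 + 15)*(-3) = 18*(-3) = -54)
76*H = 76*(-54) = -4104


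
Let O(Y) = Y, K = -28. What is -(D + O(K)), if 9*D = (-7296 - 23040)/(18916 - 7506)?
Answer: 484276/17115 ≈ 28.295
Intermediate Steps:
D = -5056/17115 (D = ((-7296 - 23040)/(18916 - 7506))/9 = (-30336/11410)/9 = (-30336*1/11410)/9 = (1/9)*(-15168/5705) = -5056/17115 ≈ -0.29541)
-(D + O(K)) = -(-5056/17115 - 28) = -1*(-484276/17115) = 484276/17115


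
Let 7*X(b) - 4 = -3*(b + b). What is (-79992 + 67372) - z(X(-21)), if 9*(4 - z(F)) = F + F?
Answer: -795052/63 ≈ -12620.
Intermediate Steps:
X(b) = 4/7 - 6*b/7 (X(b) = 4/7 + (-3*(b + b))/7 = 4/7 + (-6*b)/7 = 4/7 - 6*b/7)
z(F) = 4 - 2*F/9 (z(F) = 4 - (F + F)/9 = 4 - 2*F/9)
(-79992 + 67372) - z(X(-21)) = (-79992 + 67372) - (4 - 2*(4/7 - 6/7*(-21))/9) = -12620 - (4 - 2*(4/7 + 18)/9) = -12620 - (4 - 2/9*130/7) = -12620 - (4 - 260/63) = -12620 - 1*(-8/63) = -12620 + 8/63 = -795052/63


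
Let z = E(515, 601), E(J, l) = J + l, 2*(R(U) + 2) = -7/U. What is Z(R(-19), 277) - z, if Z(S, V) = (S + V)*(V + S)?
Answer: 107737345/1444 ≈ 74610.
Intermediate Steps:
R(U) = -2 - 7/(2*U) (R(U) = -2 + (-7/U)/2 = -2 - 7/(2*U))
z = 1116 (z = 515 + 601 = 1116)
Z(S, V) = (S + V)² (Z(S, V) = (S + V)*(S + V) = (S + V)²)
Z(R(-19), 277) - z = ((-2 - 7/2/(-19)) + 277)² - 1*1116 = ((-2 - 7/2*(-1/19)) + 277)² - 1116 = ((-2 + 7/38) + 277)² - 1116 = (-69/38 + 277)² - 1116 = (10457/38)² - 1116 = 109348849/1444 - 1116 = 107737345/1444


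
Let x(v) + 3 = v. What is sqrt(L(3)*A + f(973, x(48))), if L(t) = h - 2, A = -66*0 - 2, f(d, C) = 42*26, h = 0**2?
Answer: 2*sqrt(274) ≈ 33.106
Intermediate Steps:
x(v) = -3 + v
h = 0
f(d, C) = 1092
A = -2 (A = 0 - 2 = -2)
L(t) = -2 (L(t) = 0 - 2 = -2)
sqrt(L(3)*A + f(973, x(48))) = sqrt(-2*(-2) + 1092) = sqrt(4 + 1092) = sqrt(1096) = 2*sqrt(274)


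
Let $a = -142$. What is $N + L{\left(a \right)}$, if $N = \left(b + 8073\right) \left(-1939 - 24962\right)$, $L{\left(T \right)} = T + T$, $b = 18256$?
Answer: $-708276713$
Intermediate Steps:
$L{\left(T \right)} = 2 T$
$N = -708276429$ ($N = \left(18256 + 8073\right) \left(-1939 - 24962\right) = 26329 \left(-26901\right) = -708276429$)
$N + L{\left(a \right)} = -708276429 + 2 \left(-142\right) = -708276429 - 284 = -708276713$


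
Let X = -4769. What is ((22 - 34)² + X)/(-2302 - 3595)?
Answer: 4625/5897 ≈ 0.78430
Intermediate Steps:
((22 - 34)² + X)/(-2302 - 3595) = ((22 - 34)² - 4769)/(-2302 - 3595) = ((-12)² - 4769)/(-5897) = (144 - 4769)*(-1/5897) = -4625*(-1/5897) = 4625/5897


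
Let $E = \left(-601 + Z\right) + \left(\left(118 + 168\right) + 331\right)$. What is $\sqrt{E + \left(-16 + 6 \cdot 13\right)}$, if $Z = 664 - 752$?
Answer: $i \sqrt{10} \approx 3.1623 i$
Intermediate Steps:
$Z = -88$
$E = -72$ ($E = \left(-601 - 88\right) + \left(\left(118 + 168\right) + 331\right) = -689 + \left(286 + 331\right) = -689 + 617 = -72$)
$\sqrt{E + \left(-16 + 6 \cdot 13\right)} = \sqrt{-72 + \left(-16 + 6 \cdot 13\right)} = \sqrt{-72 + \left(-16 + 78\right)} = \sqrt{-72 + 62} = \sqrt{-10} = i \sqrt{10}$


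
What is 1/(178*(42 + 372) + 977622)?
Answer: 1/1051314 ≈ 9.5119e-7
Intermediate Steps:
1/(178*(42 + 372) + 977622) = 1/(178*414 + 977622) = 1/(73692 + 977622) = 1/1051314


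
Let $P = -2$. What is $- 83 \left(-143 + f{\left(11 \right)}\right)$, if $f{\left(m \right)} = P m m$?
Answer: $31955$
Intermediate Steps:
$f{\left(m \right)} = - 2 m^{2}$ ($f{\left(m \right)} = - 2 m m = - 2 m^{2}$)
$- 83 \left(-143 + f{\left(11 \right)}\right) = - 83 \left(-143 - 2 \cdot 11^{2}\right) = - 83 \left(-143 - 242\right) = \left(-83\right) \left(-385\right) = 31955$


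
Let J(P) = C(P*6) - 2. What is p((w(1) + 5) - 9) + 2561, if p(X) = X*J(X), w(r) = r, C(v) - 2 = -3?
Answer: 2570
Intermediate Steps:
C(v) = -1 (C(v) = 2 - 3 = -1)
J(P) = -3 (J(P) = -1 - 2 = -3)
p(X) = -3*X (p(X) = X*(-3) = -3*X)
p((w(1) + 5) - 9) + 2561 = -3*((1 + 5) - 9) + 2561 = -3*(6 - 9) + 2561 = -3*(-3) + 2561 = 9 + 2561 = 2570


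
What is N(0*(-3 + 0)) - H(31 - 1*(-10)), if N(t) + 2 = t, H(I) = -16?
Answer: 14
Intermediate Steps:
N(t) = -2 + t
N(0*(-3 + 0)) - H(31 - 1*(-10)) = (-2 + 0*(-3 + 0)) - 1*(-16) = (-2 + 0*(-3)) + 16 = (-2 + 0) + 16 = -2 + 16 = 14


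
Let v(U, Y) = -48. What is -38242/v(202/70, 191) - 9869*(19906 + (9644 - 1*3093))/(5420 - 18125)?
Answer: 2169810499/101640 ≈ 21348.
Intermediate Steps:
-38242/v(202/70, 191) - 9869*(19906 + (9644 - 1*3093))/(5420 - 18125) = -38242/(-48) - 9869*(19906 + (9644 - 1*3093))/(5420 - 18125) = -38242*(-1/48) - 9869/((-12705/(19906 + (9644 - 3093)))) = 19121/24 - 9869/((-12705/(19906 + 6551))) = 19121/24 - 9869/((-12705/26457)) = 19121/24 - 9869/((-12705*1/26457)) = 19121/24 - 9869/(-4235/8819) = 19121/24 - 9869*(-8819/4235) = 19121/24 + 87034711/4235 = 2169810499/101640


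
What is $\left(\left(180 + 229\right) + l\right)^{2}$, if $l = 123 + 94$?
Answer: $391876$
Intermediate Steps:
$l = 217$
$\left(\left(180 + 229\right) + l\right)^{2} = \left(\left(180 + 229\right) + 217\right)^{2} = \left(409 + 217\right)^{2} = 626^{2} = 391876$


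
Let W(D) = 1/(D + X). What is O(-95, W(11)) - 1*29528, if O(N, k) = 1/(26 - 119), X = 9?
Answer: -2746105/93 ≈ -29528.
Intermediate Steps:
W(D) = 1/(9 + D) (W(D) = 1/(D + 9) = 1/(9 + D))
O(N, k) = -1/93 (O(N, k) = 1/(-93) = -1/93)
O(-95, W(11)) - 1*29528 = -1/93 - 1*29528 = -1/93 - 29528 = -2746105/93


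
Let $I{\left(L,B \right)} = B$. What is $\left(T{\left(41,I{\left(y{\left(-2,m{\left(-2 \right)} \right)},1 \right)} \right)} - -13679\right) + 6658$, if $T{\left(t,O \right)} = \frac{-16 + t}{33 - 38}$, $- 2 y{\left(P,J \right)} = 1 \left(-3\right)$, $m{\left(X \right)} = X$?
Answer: $20332$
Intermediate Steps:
$y{\left(P,J \right)} = \frac{3}{2}$ ($y{\left(P,J \right)} = - \frac{1 \left(-3\right)}{2} = \left(- \frac{1}{2}\right) \left(-3\right) = \frac{3}{2}$)
$T{\left(t,O \right)} = \frac{16}{5} - \frac{t}{5}$ ($T{\left(t,O \right)} = \frac{-16 + t}{-5} = \left(-16 + t\right) \left(- \frac{1}{5}\right) = \frac{16}{5} - \frac{t}{5}$)
$\left(T{\left(41,I{\left(y{\left(-2,m{\left(-2 \right)} \right)},1 \right)} \right)} - -13679\right) + 6658 = \left(\left(\frac{16}{5} - \frac{41}{5}\right) - -13679\right) + 6658 = \left(\left(\frac{16}{5} - \frac{41}{5}\right) + 13679\right) + 6658 = \left(-5 + 13679\right) + 6658 = 13674 + 6658 = 20332$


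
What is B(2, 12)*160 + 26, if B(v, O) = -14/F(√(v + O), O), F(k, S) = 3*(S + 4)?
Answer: -62/3 ≈ -20.667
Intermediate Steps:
F(k, S) = 12 + 3*S (F(k, S) = 3*(4 + S) = 12 + 3*S)
B(v, O) = -14/(12 + 3*O)
B(2, 12)*160 + 26 = -14/(12 + 3*12)*160 + 26 = -14/(12 + 36)*160 + 26 = -14/48*160 + 26 = -14*1/48*160 + 26 = -7/24*160 + 26 = -140/3 + 26 = -62/3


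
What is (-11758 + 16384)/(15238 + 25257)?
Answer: 4626/40495 ≈ 0.11424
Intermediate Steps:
(-11758 + 16384)/(15238 + 25257) = 4626/40495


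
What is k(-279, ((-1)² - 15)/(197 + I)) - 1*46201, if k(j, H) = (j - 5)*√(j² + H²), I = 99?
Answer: -46201 - 71*√1705029313/37 ≈ -1.2544e+5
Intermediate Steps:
k(j, H) = √(H² + j²)*(-5 + j) (k(j, H) = (-5 + j)*√(H² + j²) = √(H² + j²)*(-5 + j))
k(-279, ((-1)² - 15)/(197 + I)) - 1*46201 = √((((-1)² - 15)/(197 + 99))² + (-279)²)*(-5 - 279) - 1*46201 = √(((1 - 15)/296)² + 77841)*(-284) - 46201 = √((-14*1/296)² + 77841)*(-284) - 46201 = √((-7/148)² + 77841)*(-284) - 46201 = √(49/21904 + 77841)*(-284) - 46201 = √(1705029313/21904)*(-284) - 46201 = (√1705029313/148)*(-284) - 46201 = -71*√1705029313/37 - 46201 = -46201 - 71*√1705029313/37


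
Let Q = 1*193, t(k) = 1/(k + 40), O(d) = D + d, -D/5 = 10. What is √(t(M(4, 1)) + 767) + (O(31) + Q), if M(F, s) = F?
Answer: 174 + √371239/22 ≈ 201.70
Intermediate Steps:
D = -50 (D = -5*10 = -50)
O(d) = -50 + d
t(k) = 1/(40 + k)
Q = 193
√(t(M(4, 1)) + 767) + (O(31) + Q) = √(1/(40 + 4) + 767) + ((-50 + 31) + 193) = √(1/44 + 767) + (-19 + 193) = √(1/44 + 767) + 174 = √(33749/44) + 174 = √371239/22 + 174 = 174 + √371239/22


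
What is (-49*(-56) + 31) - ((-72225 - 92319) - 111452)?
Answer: 278771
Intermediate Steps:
(-49*(-56) + 31) - ((-72225 - 92319) - 111452) = (2744 + 31) - (-164544 - 111452) = 2775 - 1*(-275996) = 2775 + 275996 = 278771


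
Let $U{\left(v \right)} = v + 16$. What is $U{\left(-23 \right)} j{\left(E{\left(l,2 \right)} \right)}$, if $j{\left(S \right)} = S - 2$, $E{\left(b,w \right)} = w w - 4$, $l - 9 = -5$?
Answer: $14$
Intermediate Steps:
$l = 4$ ($l = 9 - 5 = 4$)
$U{\left(v \right)} = 16 + v$
$E{\left(b,w \right)} = -4 + w^{2}$ ($E{\left(b,w \right)} = w^{2} - 4 = -4 + w^{2}$)
$j{\left(S \right)} = -2 + S$
$U{\left(-23 \right)} j{\left(E{\left(l,2 \right)} \right)} = \left(16 - 23\right) \left(-2 - \left(4 - 2^{2}\right)\right) = - 7 \left(-2 + \left(-4 + 4\right)\right) = - 7 \left(-2 + 0\right) = \left(-7\right) \left(-2\right) = 14$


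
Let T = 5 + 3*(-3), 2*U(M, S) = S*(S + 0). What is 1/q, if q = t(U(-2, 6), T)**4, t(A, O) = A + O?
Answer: 1/38416 ≈ 2.6031e-5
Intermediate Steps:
U(M, S) = S**2/2 (U(M, S) = (S*(S + 0))/2 = (S*S)/2 = S**2/2)
T = -4 (T = 5 - 9 = -4)
q = 38416 (q = ((1/2)*6**2 - 4)**4 = ((1/2)*36 - 4)**4 = (18 - 4)**4 = 14**4 = 38416)
1/q = 1/38416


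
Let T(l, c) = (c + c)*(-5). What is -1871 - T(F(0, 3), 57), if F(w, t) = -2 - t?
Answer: -1301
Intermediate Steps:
T(l, c) = -10*c (T(l, c) = (2*c)*(-5) = -10*c)
-1871 - T(F(0, 3), 57) = -1871 - (-10)*57 = -1871 - 1*(-570) = -1871 + 570 = -1301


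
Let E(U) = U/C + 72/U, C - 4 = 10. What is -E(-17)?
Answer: 1297/238 ≈ 5.4496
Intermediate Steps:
C = 14 (C = 4 + 10 = 14)
E(U) = 72/U + U/14 (E(U) = U/14 + 72/U = 72/U + U/14)
-E(-17) = -(72/(-17) + (1/14)*(-17)) = -(72*(-1/17) - 17/14) = -(-72/17 - 17/14) = -1*(-1297/238) = 1297/238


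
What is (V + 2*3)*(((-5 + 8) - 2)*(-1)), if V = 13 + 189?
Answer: -208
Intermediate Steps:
V = 202
(V + 2*3)*(((-5 + 8) - 2)*(-1)) = (202 + 2*3)*(((-5 + 8) - 2)*(-1)) = (202 + 6)*((3 - 2)*(-1)) = 208*(1*(-1)) = 208*(-1) = -208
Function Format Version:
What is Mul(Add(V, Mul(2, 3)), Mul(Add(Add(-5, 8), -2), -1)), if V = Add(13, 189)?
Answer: -208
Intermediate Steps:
V = 202
Mul(Add(V, Mul(2, 3)), Mul(Add(Add(-5, 8), -2), -1)) = Mul(Add(202, Mul(2, 3)), Mul(Add(Add(-5, 8), -2), -1)) = Mul(Add(202, 6), Mul(Add(3, -2), -1)) = Mul(208, Mul(1, -1)) = Mul(208, -1) = -208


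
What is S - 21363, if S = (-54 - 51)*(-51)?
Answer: -16008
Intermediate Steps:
S = 5355 (S = -105*(-51) = 5355)
S - 21363 = 5355 - 21363 = -16008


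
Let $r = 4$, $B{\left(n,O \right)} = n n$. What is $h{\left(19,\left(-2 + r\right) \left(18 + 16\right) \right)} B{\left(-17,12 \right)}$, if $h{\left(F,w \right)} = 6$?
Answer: $1734$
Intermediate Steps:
$B{\left(n,O \right)} = n^{2}$
$h{\left(19,\left(-2 + r\right) \left(18 + 16\right) \right)} B{\left(-17,12 \right)} = 6 \left(-17\right)^{2} = 6 \cdot 289 = 1734$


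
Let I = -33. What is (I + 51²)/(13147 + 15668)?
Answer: 856/9605 ≈ 0.089120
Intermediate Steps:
(I + 51²)/(13147 + 15668) = (-33 + 51²)/(13147 + 15668) = (-33 + 2601)/28815 = 2568*(1/28815) = 856/9605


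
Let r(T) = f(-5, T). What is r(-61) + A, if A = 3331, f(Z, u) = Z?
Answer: 3326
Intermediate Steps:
r(T) = -5
r(-61) + A = -5 + 3331 = 3326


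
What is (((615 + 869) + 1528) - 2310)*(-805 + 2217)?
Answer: 991224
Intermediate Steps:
(((615 + 869) + 1528) - 2310)*(-805 + 2217) = ((1484 + 1528) - 2310)*1412 = (3012 - 2310)*1412 = 702*1412 = 991224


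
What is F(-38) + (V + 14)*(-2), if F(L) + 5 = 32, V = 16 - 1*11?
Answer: -11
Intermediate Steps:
V = 5 (V = 16 - 11 = 5)
F(L) = 27 (F(L) = -5 + 32 = 27)
F(-38) + (V + 14)*(-2) = 27 + (5 + 14)*(-2) = 27 + 19*(-2) = 27 - 38 = -11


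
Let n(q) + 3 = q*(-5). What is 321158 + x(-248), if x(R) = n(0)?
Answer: 321155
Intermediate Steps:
n(q) = -3 - 5*q (n(q) = -3 + q*(-5) = -3 - 5*q)
x(R) = -3 (x(R) = -3 - 5*0 = -3 + 0 = -3)
321158 + x(-248) = 321158 - 3 = 321155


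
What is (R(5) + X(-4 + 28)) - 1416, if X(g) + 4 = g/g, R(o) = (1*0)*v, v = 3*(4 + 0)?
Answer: -1419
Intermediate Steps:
v = 12 (v = 3*4 = 12)
R(o) = 0 (R(o) = (1*0)*12 = 0*12 = 0)
X(g) = -3 (X(g) = -4 + g/g = -4 + 1 = -3)
(R(5) + X(-4 + 28)) - 1416 = (0 - 3) - 1416 = -3 - 1416 = -1419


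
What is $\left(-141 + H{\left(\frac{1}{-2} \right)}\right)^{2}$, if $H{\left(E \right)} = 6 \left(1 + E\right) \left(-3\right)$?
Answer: $22500$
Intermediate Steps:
$H{\left(E \right)} = -18 - 18 E$ ($H{\left(E \right)} = \left(6 + 6 E\right) \left(-3\right) = -18 - 18 E$)
$\left(-141 + H{\left(\frac{1}{-2} \right)}\right)^{2} = \left(-141 - \left(18 + \frac{18}{-2}\right)\right)^{2} = \left(-141 - 9\right)^{2} = \left(-150\right)^{2} = 22500$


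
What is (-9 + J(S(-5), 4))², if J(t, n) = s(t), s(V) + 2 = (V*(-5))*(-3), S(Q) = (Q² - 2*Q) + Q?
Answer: 192721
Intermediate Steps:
S(Q) = Q² - Q
s(V) = -2 + 15*V (s(V) = -2 + (V*(-5))*(-3) = -2 - 5*V*(-3) = -2 + 15*V)
J(t, n) = -2 + 15*t
(-9 + J(S(-5), 4))² = (-9 + (-2 + 15*(-5*(-1 - 5))))² = (-9 + (-2 + 15*(-5*(-6))))² = (-9 + (-2 + 15*30))² = (-9 + (-2 + 450))² = (-9 + 448)² = 439² = 192721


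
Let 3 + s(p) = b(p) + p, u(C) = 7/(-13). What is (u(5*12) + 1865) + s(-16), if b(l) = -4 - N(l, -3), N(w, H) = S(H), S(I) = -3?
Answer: 23978/13 ≈ 1844.5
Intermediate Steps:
N(w, H) = -3
b(l) = -1 (b(l) = -4 - 1*(-3) = -4 + 3 = -1)
u(C) = -7/13 (u(C) = 7*(-1/13) = -7/13)
s(p) = -4 + p (s(p) = -3 + (-1 + p) = -4 + p)
(u(5*12) + 1865) + s(-16) = (-7/13 + 1865) + (-4 - 16) = 24238/13 - 20 = 23978/13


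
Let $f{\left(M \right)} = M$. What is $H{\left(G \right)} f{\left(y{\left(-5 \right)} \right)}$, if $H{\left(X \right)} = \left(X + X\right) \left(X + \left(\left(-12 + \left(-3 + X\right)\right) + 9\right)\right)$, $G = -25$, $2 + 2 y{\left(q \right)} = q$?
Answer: $-9800$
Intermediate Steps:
$y{\left(q \right)} = -1 + \frac{q}{2}$
$H{\left(X \right)} = 2 X \left(-6 + 2 X\right)$ ($H{\left(X \right)} = 2 X \left(X + \left(\left(-15 + X\right) + 9\right)\right) = 2 X \left(X + \left(-6 + X\right)\right) = 2 X \left(-6 + 2 X\right)$)
$H{\left(G \right)} f{\left(y{\left(-5 \right)} \right)} = 4 \left(-25\right) \left(-3 - 25\right) \left(-1 + \frac{1}{2} \left(-5\right)\right) = 4 \left(-25\right) \left(-28\right) \left(-1 - \frac{5}{2}\right) = 2800 \left(- \frac{7}{2}\right) = -9800$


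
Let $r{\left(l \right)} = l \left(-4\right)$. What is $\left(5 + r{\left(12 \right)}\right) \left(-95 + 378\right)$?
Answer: $-12169$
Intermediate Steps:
$r{\left(l \right)} = - 4 l$
$\left(5 + r{\left(12 \right)}\right) \left(-95 + 378\right) = \left(5 - 48\right) \left(-95 + 378\right) = \left(5 - 48\right) 283 = \left(-43\right) 283 = -12169$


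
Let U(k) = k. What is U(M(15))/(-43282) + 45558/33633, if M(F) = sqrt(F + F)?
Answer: 5062/3737 - sqrt(30)/43282 ≈ 1.3544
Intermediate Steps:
M(F) = sqrt(2)*sqrt(F) (M(F) = sqrt(2*F) = sqrt(2)*sqrt(F))
U(M(15))/(-43282) + 45558/33633 = (sqrt(2)*sqrt(15))/(-43282) + 45558/33633 = sqrt(30)*(-1/43282) + 45558*(1/33633) = -sqrt(30)/43282 + 5062/3737 = 5062/3737 - sqrt(30)/43282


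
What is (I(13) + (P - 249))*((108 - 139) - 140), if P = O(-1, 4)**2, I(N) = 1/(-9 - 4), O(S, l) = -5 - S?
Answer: 518130/13 ≈ 39856.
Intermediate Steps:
I(N) = -1/13 (I(N) = 1/(-13) = -1/13)
P = 16 (P = (-5 - 1*(-1))**2 = (-5 + 1)**2 = (-4)**2 = 16)
(I(13) + (P - 249))*((108 - 139) - 140) = (-1/13 + (16 - 249))*((108 - 139) - 140) = (-1/13 - 233)*(-31 - 140) = -3030/13*(-171) = 518130/13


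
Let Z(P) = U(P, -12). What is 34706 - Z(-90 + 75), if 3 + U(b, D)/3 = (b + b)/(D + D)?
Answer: 138845/4 ≈ 34711.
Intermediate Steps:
U(b, D) = -9 + 3*b/D (U(b, D) = -9 + 3*((b + b)/(D + D)) = -9 + 3*((2*b)/((2*D))) = -9 + 3*((2*b)*(1/(2*D))) = -9 + 3*(b/D) = -9 + 3*b/D)
Z(P) = -9 - P/4 (Z(P) = -9 + 3*P/(-12) = -9 + 3*P*(-1/12) = -9 - P/4)
34706 - Z(-90 + 75) = 34706 - (-9 - (-90 + 75)/4) = 34706 - (-9 - ¼*(-15)) = 34706 - (-9 + 15/4) = 34706 - 1*(-21/4) = 34706 + 21/4 = 138845/4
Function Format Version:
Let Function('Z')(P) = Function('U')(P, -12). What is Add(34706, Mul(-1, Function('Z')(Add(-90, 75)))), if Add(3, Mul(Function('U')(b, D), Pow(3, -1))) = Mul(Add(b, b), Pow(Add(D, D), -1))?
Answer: Rational(138845, 4) ≈ 34711.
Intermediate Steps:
Function('U')(b, D) = Add(-9, Mul(3, b, Pow(D, -1))) (Function('U')(b, D) = Add(-9, Mul(3, Mul(Add(b, b), Pow(Add(D, D), -1)))) = Add(-9, Mul(3, Mul(Mul(2, b), Pow(Mul(2, D), -1)))) = Add(-9, Mul(3, Mul(Mul(2, b), Mul(Rational(1, 2), Pow(D, -1))))) = Add(-9, Mul(3, Mul(b, Pow(D, -1)))) = Add(-9, Mul(3, b, Pow(D, -1))))
Function('Z')(P) = Add(-9, Mul(Rational(-1, 4), P)) (Function('Z')(P) = Add(-9, Mul(3, P, Pow(-12, -1))) = Add(-9, Mul(3, P, Rational(-1, 12))) = Add(-9, Mul(Rational(-1, 4), P)))
Add(34706, Mul(-1, Function('Z')(Add(-90, 75)))) = Add(34706, Mul(-1, Add(-9, Mul(Rational(-1, 4), Add(-90, 75))))) = Add(34706, Mul(-1, Add(-9, Mul(Rational(-1, 4), -15)))) = Add(34706, Mul(-1, Add(-9, Rational(15, 4)))) = Add(34706, Mul(-1, Rational(-21, 4))) = Add(34706, Rational(21, 4)) = Rational(138845, 4)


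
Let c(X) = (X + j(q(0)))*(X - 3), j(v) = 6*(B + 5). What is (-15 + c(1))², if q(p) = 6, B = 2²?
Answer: 15625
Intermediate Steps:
B = 4
j(v) = 54 (j(v) = 6*(4 + 5) = 6*9 = 54)
c(X) = (-3 + X)*(54 + X) (c(X) = (X + 54)*(X - 3) = (54 + X)*(-3 + X) = (-3 + X)*(54 + X))
(-15 + c(1))² = (-15 + (-162 + 1² + 51*1))² = (-15 + (-162 + 1 + 51))² = (-15 - 110)² = (-125)² = 15625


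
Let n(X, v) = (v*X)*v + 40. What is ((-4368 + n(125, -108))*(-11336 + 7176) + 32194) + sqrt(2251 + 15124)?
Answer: -6047243326 + 5*sqrt(695) ≈ -6.0472e+9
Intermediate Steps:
n(X, v) = 40 + X*v**2 (n(X, v) = (X*v)*v + 40 = X*v**2 + 40 = 40 + X*v**2)
((-4368 + n(125, -108))*(-11336 + 7176) + 32194) + sqrt(2251 + 15124) = ((-4368 + (40 + 125*(-108)**2))*(-11336 + 7176) + 32194) + sqrt(2251 + 15124) = ((-4368 + (40 + 125*11664))*(-4160) + 32194) + sqrt(17375) = ((-4368 + (40 + 1458000))*(-4160) + 32194) + 5*sqrt(695) = ((-4368 + 1458040)*(-4160) + 32194) + 5*sqrt(695) = (1453672*(-4160) + 32194) + 5*sqrt(695) = (-6047275520 + 32194) + 5*sqrt(695) = -6047243326 + 5*sqrt(695)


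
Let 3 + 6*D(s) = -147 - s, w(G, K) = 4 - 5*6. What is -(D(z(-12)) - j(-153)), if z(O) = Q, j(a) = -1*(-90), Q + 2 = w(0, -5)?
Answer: 331/3 ≈ 110.33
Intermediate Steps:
w(G, K) = -26 (w(G, K) = 4 - 30 = -26)
Q = -28 (Q = -2 - 26 = -28)
j(a) = 90
z(O) = -28
D(s) = -25 - s/6 (D(s) = -½ + (-147 - s)/6 = -½ + (-49/2 - s/6) = -25 - s/6)
-(D(z(-12)) - j(-153)) = -((-25 - ⅙*(-28)) - 1*90) = -((-25 + 14/3) - 90) = -(-61/3 - 90) = -1*(-331/3) = 331/3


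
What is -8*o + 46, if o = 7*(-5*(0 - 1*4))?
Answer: -1074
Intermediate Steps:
o = 140 (o = 7*(-5*(0 - 4)) = 7*(-5*(-4)) = 7*20 = 140)
-8*o + 46 = -8*140 + 46 = -1120 + 46 = -1074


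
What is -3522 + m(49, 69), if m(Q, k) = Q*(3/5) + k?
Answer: -17118/5 ≈ -3423.6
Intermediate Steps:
m(Q, k) = k + 3*Q/5 (m(Q, k) = Q*(3*(⅕)) + k = Q*(⅗) + k = 3*Q/5 + k = k + 3*Q/5)
-3522 + m(49, 69) = -3522 + (69 + (⅗)*49) = -3522 + (69 + 147/5) = -3522 + 492/5 = -17118/5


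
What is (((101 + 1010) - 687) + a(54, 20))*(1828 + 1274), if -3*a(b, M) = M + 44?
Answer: 1249072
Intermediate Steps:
a(b, M) = -44/3 - M/3 (a(b, M) = -(M + 44)/3 = -(44 + M)/3 = -44/3 - M/3)
(((101 + 1010) - 687) + a(54, 20))*(1828 + 1274) = (((101 + 1010) - 687) + (-44/3 - ⅓*20))*(1828 + 1274) = ((1111 - 687) + (-44/3 - 20/3))*3102 = (424 - 64/3)*3102 = (1208/3)*3102 = 1249072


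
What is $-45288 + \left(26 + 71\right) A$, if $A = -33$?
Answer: $-48489$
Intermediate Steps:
$-45288 + \left(26 + 71\right) A = -45288 + \left(26 + 71\right) \left(-33\right) = -45288 + 97 \left(-33\right) = -45288 - 3201 = -48489$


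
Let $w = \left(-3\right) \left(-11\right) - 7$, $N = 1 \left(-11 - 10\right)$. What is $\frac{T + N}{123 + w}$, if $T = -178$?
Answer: $- \frac{199}{149} \approx -1.3356$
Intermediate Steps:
$N = -21$ ($N = 1 \left(-21\right) = -21$)
$w = 26$ ($w = 33 - 7 = 26$)
$\frac{T + N}{123 + w} = \frac{-178 - 21}{123 + 26} = - \frac{199}{149}$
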